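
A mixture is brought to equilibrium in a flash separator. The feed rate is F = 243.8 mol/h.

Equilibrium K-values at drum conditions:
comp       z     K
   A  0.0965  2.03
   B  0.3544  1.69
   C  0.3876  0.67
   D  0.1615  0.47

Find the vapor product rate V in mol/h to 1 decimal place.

V = 102.7 mol/h

Material balance + equilibrium reduce to Σ zᵢ(Kᵢ−1)/(1+V/F(Kᵢ−1)) = 0.
g(0) = ΣzᵢKᵢ − 1 = 0.1304 and g(1) = 1 − Σzᵢ/Kᵢ = -0.1794, so a root lies in (0, 1).
Iterate (Newton) starting at V/F = 0.63:
  V/F = 0.6300: g = -0.05926, g' = -0.2891 → V/F = 0.4251
  V/F = 0.4251: g = -0.00105, g' = -0.2831 → V/F = 0.4213
Converged at V/F = 0.4213.
Then V = V/F·F = 0.4213·243.8 = 102.7 mol/h and L = F − V = 141.1 mol/h.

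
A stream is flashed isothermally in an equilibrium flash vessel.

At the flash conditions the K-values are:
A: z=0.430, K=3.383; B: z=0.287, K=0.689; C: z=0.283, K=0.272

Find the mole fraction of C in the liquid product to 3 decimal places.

Iterate (Newton) starting at ψ = 0.5:
  ψ = 0.500: g = 0.0379, g' = -0.918 → ψ = 0.541
Converged at ψ = 0.541.
Compositions from xᵢ = zᵢ/(1+ψ(Kᵢ−1)), yᵢ = Kᵢxᵢ:
  A: x = 0.188, y = 0.635
  B: x = 0.345, y = 0.238
  C: x = 0.467, y = 0.127

x_C = 0.467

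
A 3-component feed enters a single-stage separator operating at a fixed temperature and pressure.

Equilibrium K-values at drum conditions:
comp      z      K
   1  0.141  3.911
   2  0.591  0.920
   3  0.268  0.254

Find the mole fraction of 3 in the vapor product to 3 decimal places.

Rachford–Rice: g(V/F) = Σ zᵢ(Kᵢ−1)/(1+V/F(Kᵢ−1)) = 0.
Feasibility: ΣzᵢKᵢ = 1.163, Σzᵢ/Kᵢ = 1.734 — both > 1, two phases present.
Iterate (Newton) starting at V/F = 0.5:
  V/F = 0.500: g = -0.2010, g' = -0.582 → V/F = 0.155
  V/F = 0.155: g = 0.0093, g' = -0.763 → V/F = 0.167
Converged at V/F = 0.167.
Compositions from xᵢ = zᵢ/(1+V/F(Kᵢ−1)), yᵢ = Kᵢxᵢ:
  1: x = 0.095, y = 0.371
  2: x = 0.599, y = 0.551
  3: x = 0.306, y = 0.078

y_3 = 0.078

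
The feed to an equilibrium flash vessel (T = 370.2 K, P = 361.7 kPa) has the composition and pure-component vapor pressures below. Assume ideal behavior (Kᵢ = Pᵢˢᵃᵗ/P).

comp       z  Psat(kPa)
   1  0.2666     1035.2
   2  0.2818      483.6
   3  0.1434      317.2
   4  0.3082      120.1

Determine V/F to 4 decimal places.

V/F = 0.5179

Raoult's law: Kᵢ = Pᵢˢᵃᵗ/P = Pᵢˢᵃᵗ/361.7.
  K_1 = 1035.2/361.7 = 2.862040, K_2 = 483.6/361.7 = 1.337020, K_3 = 317.2/361.7 = 0.876970, K_4 = 120.1/361.7 = 0.332043
Rachford–Rice: g(V/F) = Σ zᵢ(Kᵢ−1)/(1+V/F(Kᵢ−1)) = 0.
Feasibility: ΣzᵢKᵢ = 1.3679, Σzᵢ/Kᵢ = 1.3956 — both > 1, two phases present.
Iterate (Newton) starting at V/F = 0.5:
  V/F = 0.5000: g = 0.01046, g' = -0.5838 → V/F = 0.5179
Converged at V/F = 0.5179.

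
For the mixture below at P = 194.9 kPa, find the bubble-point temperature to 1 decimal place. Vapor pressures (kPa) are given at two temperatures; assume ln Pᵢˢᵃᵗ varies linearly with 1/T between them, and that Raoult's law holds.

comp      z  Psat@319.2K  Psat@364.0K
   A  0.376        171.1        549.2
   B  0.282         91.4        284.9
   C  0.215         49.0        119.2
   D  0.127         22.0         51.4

Bubble-point temperature: ΣzᵢPᵢˢᵃᵗ(T) = P. Interpolate ln Pᵢˢᵃᵗ = aᵢ + bᵢ/T.
  T = 319.2 K: ΣzᵢPᵢˢᵃᵗ = 103.44 kPa
  T = 364.0 K: ΣzᵢPᵢˢᵃᵗ = 319.00 kPa
  T = 341.6 K: ΣzᵢPᵢˢᵃᵗ = 188.30 kPa
  T = 352.8 K: ΣzᵢPᵢˢᵃᵗ = 247.09 kPa
  T = 347.2 K: ΣzᵢPᵢˢᵃᵗ = 216.16 kPa
  T = 344.4 K: ΣzᵢPᵢˢᵃᵗ = 201.86 kPa
Interpolating between 341.6 K and 344.4 K gives T ≈ 343.0 K.

T = 343.0 K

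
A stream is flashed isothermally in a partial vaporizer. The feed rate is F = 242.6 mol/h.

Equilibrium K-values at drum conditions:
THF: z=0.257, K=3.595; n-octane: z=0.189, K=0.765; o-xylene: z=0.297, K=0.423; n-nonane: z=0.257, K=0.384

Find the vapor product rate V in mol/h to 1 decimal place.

Newton–Raphson from β = 0.53:
  β = 0.530: g = -0.2519, g' = -0.741 → β = 0.190
  β = 0.190: g = 0.0286, g' = -1.038 → β = 0.217
  β = 0.217: g = 0.0008, g' = -0.978 → β = 0.218
Converged at β = 0.218.
Then V = β·F = 0.2182·242.6 = 52.9 mol/h and L = F − V = 189.7 mol/h.

V = 52.9 mol/h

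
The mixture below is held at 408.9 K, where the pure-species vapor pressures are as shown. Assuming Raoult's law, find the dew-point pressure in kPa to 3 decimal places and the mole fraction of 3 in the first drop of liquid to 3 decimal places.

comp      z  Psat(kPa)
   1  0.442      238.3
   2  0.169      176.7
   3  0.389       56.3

Pdew = 102.874 kPa, x_3 = 0.711

At the dew point ψ → 1, so Σzᵢ/Kᵢ = 1 with Kᵢ = Pᵢˢᵃᵗ/P ⇒ 1/P = Σzᵢ/Pᵢˢᵃᵗ.
1/P = 0.442/238.3 + 0.169/176.7 + 0.389/56.3 = 0.009721 ⇒ P = 102.874 kPa
xᵢ = zᵢP/Pᵢˢᵃᵗ ⇒ x_3 = 0.389·102.874/56.3 = 0.711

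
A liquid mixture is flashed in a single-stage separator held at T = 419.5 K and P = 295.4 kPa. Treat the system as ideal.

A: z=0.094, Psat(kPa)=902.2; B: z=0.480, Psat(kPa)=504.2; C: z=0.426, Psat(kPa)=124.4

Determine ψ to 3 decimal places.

ψ = 0.498

Raoult's law: Kᵢ = Pᵢˢᵃᵗ/P = Pᵢˢᵃᵗ/295.4.
  K_A = 902.2/295.4 = 3.05416, K_B = 504.2/295.4 = 1.70684, K_C = 124.4/295.4 = 0.42112
Rachford–Rice: g(ψ) = Σ zᵢ(Kᵢ−1)/(1+ψ(Kᵢ−1)) = 0.
g(0) = ΣzᵢKᵢ − 1 = 0.286 and g(1) = 1 − Σzᵢ/Kᵢ = -0.324, so a root lies in (0, 1).
Iterate (Newton) starting at ψ = 0.5:
  ψ = 0.500: g = -0.0011, g' = -0.510 → ψ = 0.498
Converged at ψ = 0.498.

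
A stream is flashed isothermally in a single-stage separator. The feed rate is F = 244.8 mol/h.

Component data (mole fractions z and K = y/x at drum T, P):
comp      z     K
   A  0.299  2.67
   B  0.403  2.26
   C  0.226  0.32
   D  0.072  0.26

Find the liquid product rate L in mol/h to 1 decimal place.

L = 49.2 mol/h

Rachford–Rice: g(V/F) = Σ zᵢ(Kᵢ−1)/(1+V/F(Kᵢ−1)) = 0.
g(0) = ΣzᵢKᵢ − 1 = 0.800 and g(1) = 1 − Σzᵢ/Kᵢ = -0.273, so a root lies in (0, 1).
Iterate (Newton) starting at V/F = 0.5:
  V/F = 0.500: g = 0.2662, g' = -0.828 → V/F = 0.822
  V/F = 0.822: g = -0.0242, g' = -1.096 → V/F = 0.800
  V/F = 0.800: g = -0.0005, g' = -1.050 → V/F = 0.799
Converged at V/F = 0.799.
Then V = V/F·F = 0.7991·244.8 = 195.6 mol/h and L = F − V = 49.2 mol/h.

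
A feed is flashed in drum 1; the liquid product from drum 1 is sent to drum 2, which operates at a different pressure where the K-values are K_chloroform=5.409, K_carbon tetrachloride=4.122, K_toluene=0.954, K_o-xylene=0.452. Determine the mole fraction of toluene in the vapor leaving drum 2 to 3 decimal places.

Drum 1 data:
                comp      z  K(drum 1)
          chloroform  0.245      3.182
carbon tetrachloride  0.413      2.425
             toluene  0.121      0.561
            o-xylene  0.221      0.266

Drum 1:
Newton iteration, ψ₁⁰ = 0.47:
  ψ₁ = 0.470: g = 0.3018, g' = -0.900 → ψ₁ = 0.805
  ψ₁ = 0.805: g = -0.0111, g' = -1.104 → ψ₁ = 0.795
Converged at ψ₁ = 0.795.
Drum-1 compositions:
  chloroform: x = 0.090, y = 0.285
  carbon tetrachloride: x = 0.194, y = 0.469
  toluene: x = 0.186, y = 0.104
  o-xylene: x = 0.531, y = 0.141
Drum-2 feed = drum-1 liquid: z₂ = (0.0896, 0.1936, 0.1859, 0.5309).
Drum 2:
Iterate (Newton) starting at ψ₂ = 0.5:
  ψ₂ = 0.500: g = -0.0503, g' = -0.760 → ψ₂ = 0.434
  ψ₂ = 0.434: g = 0.0018, g' = -0.820 → ψ₂ = 0.436
Converged at ψ₂ = 0.436.
  chloroform: x = 0.031, y = 0.166
  carbon tetrachloride: x = 0.082, y = 0.338
  toluene: x = 0.190, y = 0.181
  o-xylene: x = 0.698, y = 0.315

y_toluene (drum 2) = 0.181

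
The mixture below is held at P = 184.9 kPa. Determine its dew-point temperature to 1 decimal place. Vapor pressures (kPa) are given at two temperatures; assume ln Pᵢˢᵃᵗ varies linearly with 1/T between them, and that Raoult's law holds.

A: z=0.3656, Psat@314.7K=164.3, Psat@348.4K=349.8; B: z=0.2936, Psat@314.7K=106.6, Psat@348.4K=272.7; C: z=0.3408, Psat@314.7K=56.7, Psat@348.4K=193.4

Dew-point temperature: Σzᵢ·P/Pᵢˢᵃᵗ(T) = 1. Interpolate ln Pᵢˢᵃᵗ = aᵢ + bᵢ/T.
  T = 314.7 K: ΣzᵢP/Pᵢˢᵃᵗ = 2.0321
  T = 348.4 K: ΣzᵢP/Pᵢˢᵃᵗ = 0.7181
  T = 331.5 K: ΣzᵢP/Pᵢˢᵃᵗ = 1.1726
  T = 339.9 K: ΣzᵢP/Pᵢˢᵃᵗ = 0.9124
  T = 335.7 K: ΣzᵢP/Pᵢˢᵃᵗ = 1.0324
  T = 337.8 K: ΣzᵢP/Pᵢˢᵃᵗ = 0.9701
Interpolating between 335.7 K and 337.8 K gives T ≈ 336.8 K.

T = 336.8 K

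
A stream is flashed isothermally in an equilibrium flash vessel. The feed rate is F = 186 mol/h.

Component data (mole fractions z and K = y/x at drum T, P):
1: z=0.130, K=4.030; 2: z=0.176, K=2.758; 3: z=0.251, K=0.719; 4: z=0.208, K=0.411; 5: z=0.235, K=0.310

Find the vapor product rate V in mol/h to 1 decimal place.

V = 51.3 mol/h

Rachford–Rice: g(ψ) = Σ zᵢ(Kᵢ−1)/(1+ψ(Kᵢ−1)) = 0.
Feasibility: ΣzᵢKᵢ = 1.348, Σzᵢ/Kᵢ = 1.709 — both > 1, two phases present.
Iterate (Newton) starting at ψ = 0.43:
  ψ = 0.430: g = -0.1276, g' = -0.783 → ψ = 0.267
  ψ = 0.267: g = 0.0079, g' = -0.910 → ψ = 0.276
Converged at ψ = 0.276.
Then V = ψ·F = 0.2758·186 = 51.3 mol/h and L = F − V = 134.7 mol/h.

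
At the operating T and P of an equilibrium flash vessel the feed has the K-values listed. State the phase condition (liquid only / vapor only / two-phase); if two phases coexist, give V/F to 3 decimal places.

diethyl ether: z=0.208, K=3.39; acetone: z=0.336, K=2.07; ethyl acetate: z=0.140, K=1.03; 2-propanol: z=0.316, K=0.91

vapor only

ΣzᵢKᵢ = 1.832; Σzᵢ/Kᵢ = 0.707.
Since Σzᵢ/Kᵢ < 1 the mixture is above its dew point — single vapor phase.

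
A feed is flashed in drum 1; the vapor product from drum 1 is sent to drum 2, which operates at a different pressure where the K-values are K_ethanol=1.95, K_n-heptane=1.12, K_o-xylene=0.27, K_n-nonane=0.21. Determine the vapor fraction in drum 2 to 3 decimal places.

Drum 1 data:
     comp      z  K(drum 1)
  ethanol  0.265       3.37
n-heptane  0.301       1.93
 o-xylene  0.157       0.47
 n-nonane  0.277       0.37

Drum 1:
Material balance + equilibrium reduce to Σ zᵢ(Kᵢ−1)/(1+ψ₁(Kᵢ−1)) = 0.
g(0) = ΣzᵢKᵢ − 1 = 0.650 and g(1) = 1 − Σzᵢ/Kᵢ = -0.317, so a root lies in (0, 1).
Newton iteration, ψ₁⁰ = 0.48:
  ψ₁ = 0.480: g = 0.1256, g' = -0.755 → ψ₁ = 0.646
  ψ₁ = 0.646: g = 0.0020, g' = -0.749 → ψ₁ = 0.649
Converged at ψ₁ = 0.649.
Drum-1 compositions:
  ethanol: x = 0.104, y = 0.352
  n-heptane: x = 0.188, y = 0.362
  o-xylene: x = 0.239, y = 0.112
  n-nonane: x = 0.469, y = 0.173
Drum-2 feed = drum-1 vapor: z₂ = (0.3519, 0.3623, 0.1125, 0.1734).
Drum 2:
Material balance + equilibrium reduce to Σ zᵢ(Kᵢ−1)/(1+ψ₂(Kᵢ−1)) = 0.
Check two-phase: ΣzᵢKᵢ = 1.159 > 1 and Σzᵢ/Kᵢ = 1.746 > 1, so g(0) = 0.159 > 0 and g(1) = -0.746 < 0.
Newton iteration, ψ₂⁰ = 0.6:
  ψ₂ = 0.600: g = -0.1530, g' = -0.714 → ψ₂ = 0.386
  ψ₂ = 0.386: g = -0.0251, g' = -0.515 → ψ₂ = 0.337
  ψ₂ = 0.337: g = -0.0005, g' = -0.493 → ψ₂ = 0.336
Converged at ψ₂ = 0.336.
  ethanol: x = 0.267, y = 0.520
  n-heptane: x = 0.348, y = 0.390
  o-xylene: x = 0.149, y = 0.040
  n-nonane: x = 0.236, y = 0.050

V/F (drum 2) = 0.336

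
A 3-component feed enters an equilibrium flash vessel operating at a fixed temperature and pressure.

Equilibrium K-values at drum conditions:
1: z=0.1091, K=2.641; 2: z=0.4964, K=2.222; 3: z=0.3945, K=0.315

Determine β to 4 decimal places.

β = 0.5780

Newton iteration, β⁰ = 0.54:
  β = 0.5400: g = 0.03150, g' = -0.8179 → β = 0.5785
  β = 0.5785: g = -0.00040, g' = -0.8396 → β = 0.5780
Converged at β = 0.5780.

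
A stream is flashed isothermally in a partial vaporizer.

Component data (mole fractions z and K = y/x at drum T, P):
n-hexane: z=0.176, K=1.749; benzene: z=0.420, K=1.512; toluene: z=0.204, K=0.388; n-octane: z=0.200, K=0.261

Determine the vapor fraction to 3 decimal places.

ψ = 0.186

Material balance + equilibrium reduce to Σ zᵢ(Kᵢ−1)/(1+ψ(Kᵢ−1)) = 0.
g(0) = ΣzᵢKᵢ − 1 = 0.074 and g(1) = 1 − Σzᵢ/Kᵢ = -0.670, so a root lies in (0, 1).
Newton iteration, ψ⁰ = 0.5:
  ψ = 0.500: g = -0.1472, g' = -0.555 → ψ = 0.235
  ψ = 0.235: g = -0.0206, g' = -0.423 → ψ = 0.186
Converged at ψ = 0.186.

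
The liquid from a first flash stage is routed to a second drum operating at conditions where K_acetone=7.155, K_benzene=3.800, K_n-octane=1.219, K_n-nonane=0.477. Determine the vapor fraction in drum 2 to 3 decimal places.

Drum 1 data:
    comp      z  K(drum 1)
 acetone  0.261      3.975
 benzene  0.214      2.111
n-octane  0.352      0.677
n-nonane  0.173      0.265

V/F (drum 2) = 0.745

Drum 1:
Material balance + equilibrium reduce to Σ zᵢ(Kᵢ−1)/(1+ψ₁(Kᵢ−1)) = 0.
g(0) = ΣzᵢKᵢ − 1 = 0.773 and g(1) = 1 − Σzᵢ/Kᵢ = -0.340, so a root lies in (0, 1).
Iterate (Newton) starting at ψ₁ = 0.5:
  ψ₁ = 0.500: g = 0.1284, g' = -0.768 → ψ₁ = 0.667
  ψ₁ = 0.667: g = 0.0023, g' = -0.766 → ψ₁ = 0.670
Converged at ψ₁ = 0.670.
Drum-1 compositions:
  acetone: x = 0.087, y = 0.347
  benzene: x = 0.123, y = 0.259
  n-octane: x = 0.449, y = 0.304
  n-nonane: x = 0.341, y = 0.090
Drum-2 feed = drum-1 liquid: z₂ = (0.0872, 0.1227, 0.4492, 0.3409).
Drum 2:
Rachford–Rice: g(ψ₂) = Σ zᵢ(Kᵢ−1)/(1+ψ₂(Kᵢ−1)) = 0.
Check two-phase: ΣzᵢKᵢ = 1.800 > 1 and Σzᵢ/Kᵢ = 1.128 > 1, so g(0) = 0.800 > 0 and g(1) = -0.128 < 0.
Newton iteration, ψ₂⁰ = 0.5:
  ψ₂ = 0.500: g = 0.1220, g' = -0.554 → ψ₂ = 0.720
  ψ₂ = 0.720: g = 0.0116, g' = -0.474 → ψ₂ = 0.745
Converged at ψ₂ = 0.745.
  acetone: x = 0.016, y = 0.112
  benzene: x = 0.040, y = 0.151
  n-octane: x = 0.386, y = 0.471
  n-nonane: x = 0.558, y = 0.266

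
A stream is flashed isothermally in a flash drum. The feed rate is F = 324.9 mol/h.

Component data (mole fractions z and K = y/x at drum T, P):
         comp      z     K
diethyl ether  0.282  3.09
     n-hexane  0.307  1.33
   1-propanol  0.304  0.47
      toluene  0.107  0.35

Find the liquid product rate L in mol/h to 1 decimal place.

Let ψ = V/F and solve Σ zᵢ(Kᵢ−1)/(1+ψ(Kᵢ−1)) = 0.
Feasibility: ΣzᵢKᵢ = 1.460, Σzᵢ/Kᵢ = 1.275 — both > 1, two phases present.
Iterate (Newton) starting at ψ = 0.5:
  ψ = 0.500: g = 0.0529, g' = -0.576 → ψ = 0.592
  ψ = 0.592: g = 0.0005, g' = -0.570 → ψ = 0.593
Converged at ψ = 0.593.
Then V = ψ·F = 0.5926·324.9 = 192.5 mol/h and L = F − V = 132.4 mol/h.

L = 132.4 mol/h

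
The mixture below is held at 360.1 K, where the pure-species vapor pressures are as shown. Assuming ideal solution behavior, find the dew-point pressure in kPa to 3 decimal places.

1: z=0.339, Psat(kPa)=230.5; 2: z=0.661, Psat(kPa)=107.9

Pdew = 131.635 kPa

At the dew point ψ → 1, so Σzᵢ/Kᵢ = 1 with Kᵢ = Pᵢˢᵃᵗ/P ⇒ 1/P = Σzᵢ/Pᵢˢᵃᵗ.
1/P = 0.339/230.5 + 0.661/107.9 = 0.007597 ⇒ P = 131.635 kPa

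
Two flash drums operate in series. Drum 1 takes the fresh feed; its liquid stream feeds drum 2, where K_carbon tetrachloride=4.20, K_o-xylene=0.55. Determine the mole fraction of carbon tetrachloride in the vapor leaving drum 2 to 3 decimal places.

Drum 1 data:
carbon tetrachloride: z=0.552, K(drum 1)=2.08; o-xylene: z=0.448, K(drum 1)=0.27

y_carbon tetrachloride (drum 2) = 0.518

Drum 1:
Binary case is linear: z₁(K₁−1)(1+ψ₁(K₂−1)) + z₂(K₂−1)(1+ψ₁(K₁−1)) = 0
⇒ ψ₁ = [z₁(K₁−1)+z₂(K₂−1)] / [−(K₁−1)(K₂−1)] = 0.2691/0.7884 = 0.341
Drum-1 compositions:
  carbon tetrachloride: x = 0.403, y = 0.839
  o-xylene: x = 0.597, y = 0.161
Drum-2 feed = drum-1 liquid: z₂ = (0.4033, 0.5967).
Drum 2:
Let ψ₂ = V/F and solve Σ zᵢ(Kᵢ−1)/(1+ψ₂(Kᵢ−1)) = 0.
Feasibility: ΣzᵢKᵢ = 2.022, Σzᵢ/Kᵢ = 1.181 — both > 1, two phases present.
Binary case is linear: z₁(K₁−1)(1+ψ₂(K₂−1)) + z₂(K₂−1)(1+ψ₂(K₁−1)) = 0
⇒ ψ₂ = [z₁(K₁−1)+z₂(K₂−1)] / [−(K₁−1)(K₂−1)] = 1.0221/1.4400 = 0.710
  carbon tetrachloride: x = 0.123, y = 0.518
  o-xylene: x = 0.877, y = 0.482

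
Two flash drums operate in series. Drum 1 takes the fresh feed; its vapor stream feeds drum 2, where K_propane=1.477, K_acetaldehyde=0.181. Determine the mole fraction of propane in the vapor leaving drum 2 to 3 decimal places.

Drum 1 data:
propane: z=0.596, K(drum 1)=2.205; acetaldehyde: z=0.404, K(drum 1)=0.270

y_propane (drum 2) = 0.933

Drum 1:
Material balance + equilibrium reduce to Σ zᵢ(Kᵢ−1)/(1+ψ₁(Kᵢ−1)) = 0.
Check two-phase: ΣzᵢKᵢ = 1.423 > 1 and Σzᵢ/Kᵢ = 1.767 > 1, so g(0) = 0.423 > 0 and g(1) = -0.767 < 0.
Iterate (Newton) starting at ψ₁ = 0.5:
  ψ₁ = 0.500: g = -0.0163, g' = -0.871 → ψ₁ = 0.481
Converged at ψ₁ = 0.481.
Drum-1 compositions:
  propane: x = 0.377, y = 0.832
  acetaldehyde: x = 0.623, y = 0.168
Drum-2 feed = drum-1 vapor: z₂ = (0.8319, 0.1681).
Drum 2:
Let ψ₂ = V/F and solve Σ zᵢ(Kᵢ−1)/(1+ψ₂(Kᵢ−1)) = 0.
Feasibility: ΣzᵢKᵢ = 1.259, Σzᵢ/Kᵢ = 1.492 — both > 1, two phases present.
Binary case is linear: z₁(K₁−1)(1+ψ₂(K₂−1)) + z₂(K₂−1)(1+ψ₂(K₁−1)) = 0
⇒ ψ₂ = [z₁(K₁−1)+z₂(K₂−1)] / [−(K₁−1)(K₂−1)] = 0.2591/0.3907 = 0.663
  propane: x = 0.632, y = 0.933
  acetaldehyde: x = 0.368, y = 0.067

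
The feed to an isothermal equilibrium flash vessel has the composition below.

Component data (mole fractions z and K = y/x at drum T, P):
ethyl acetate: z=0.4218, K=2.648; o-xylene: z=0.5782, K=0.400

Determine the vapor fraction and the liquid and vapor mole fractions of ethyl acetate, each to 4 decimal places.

ψ = 0.3522, x_ethyl acetate = 0.2669, y_ethyl acetate = 0.7068

Let ψ = V/F and solve Σ zᵢ(Kᵢ−1)/(1+ψ(Kᵢ−1)) = 0.
Feasibility: ΣzᵢKᵢ = 1.3482, Σzᵢ/Kᵢ = 1.6048 — both > 1, two phases present.
Binary case is linear: z₁(K₁−1)(1+ψ(K₂−1)) + z₂(K₂−1)(1+ψ(K₁−1)) = 0
⇒ ψ = [z₁(K₁−1)+z₂(K₂−1)] / [−(K₁−1)(K₂−1)] = 0.34821/0.98880 = 0.3522
Compositions from xᵢ = zᵢ/(1+ψ(Kᵢ−1)), yᵢ = Kᵢxᵢ:
  ethyl acetate: x = 0.2669, y = 0.7068
  o-xylene: x = 0.7331, y = 0.2932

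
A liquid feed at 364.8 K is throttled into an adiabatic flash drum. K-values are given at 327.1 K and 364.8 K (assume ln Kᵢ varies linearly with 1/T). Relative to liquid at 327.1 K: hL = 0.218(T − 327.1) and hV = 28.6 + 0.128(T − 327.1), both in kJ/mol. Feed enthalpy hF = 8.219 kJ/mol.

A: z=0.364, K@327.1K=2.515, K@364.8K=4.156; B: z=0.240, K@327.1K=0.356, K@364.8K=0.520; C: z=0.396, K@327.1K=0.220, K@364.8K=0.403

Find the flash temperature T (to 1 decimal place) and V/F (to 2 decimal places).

Adiabatic flash: solve Rachford–Rice at each trial T, then check hF = ψ·hV(T) + (1−ψ)·hL(T).
  T = 327.1 K: K = (2.515, 0.356, 0.220), RR gives ψ = 0.079, H_out = 2.273 kJ/mol
  T = 364.8 K: K = (4.156, 0.520, 0.403), RR gives ψ = 0.455, H_out = 19.678 kJ/mol
  T = 346.0 K: K = (3.280, 0.435, 0.303), RR gives ψ = 0.282, H_out = 11.711 kJ/mol
  T = 336.6 K: K = (2.885, 0.395, 0.260), RR gives ψ = 0.190, H_out = 7.338 kJ/mol
  T = 341.3 K: K = (3.079, 0.415, 0.281), RR gives ψ = 0.237, H_out = 9.581 kJ/mol
  T = 339.0 K: K = (2.983, 0.405, 0.270), RR gives ψ = 0.215, H_out = 8.500 kJ/mol
Linear interpolation between T = 336.6 (H_out = 7.338) and T = 339.0 (H_out = 8.500) on hF = 8.219 gives T ≈ 338.4 K, at which ψ = 0.21.

T = 338.4 K, V/F = 0.21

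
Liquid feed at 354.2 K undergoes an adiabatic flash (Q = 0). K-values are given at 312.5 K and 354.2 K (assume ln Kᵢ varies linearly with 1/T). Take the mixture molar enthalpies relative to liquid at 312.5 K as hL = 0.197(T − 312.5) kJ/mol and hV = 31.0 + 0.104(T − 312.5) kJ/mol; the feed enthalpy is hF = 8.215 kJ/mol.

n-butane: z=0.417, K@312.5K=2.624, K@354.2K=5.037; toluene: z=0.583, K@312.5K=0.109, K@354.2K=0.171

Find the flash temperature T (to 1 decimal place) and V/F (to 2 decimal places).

T = 323.1 K, V/F = 0.20

Adiabatic flash: solve Rachford–Rice at each trial T, then check hF = ψ·hV(T) + (1−ψ)·hL(T).
  T = 312.5 K: K = (2.624, 0.109), RR gives ψ = 0.109, H_out = 3.380 kJ/mol
  T = 354.2 K: K = (5.037, 0.171), RR gives ψ = 0.359, H_out = 17.941 kJ/mol
  T = 333.4 K: K = (3.713, 0.139), RR gives ψ = 0.269, H_out = 11.939 kJ/mol
  T = 322.9 K: K = (3.136, 0.123), RR gives ψ = 0.203, H_out = 8.138 kJ/mol
  T = 328.1 K: K = (3.415, 0.131), RR gives ψ = 0.238, H_out = 10.114 kJ/mol
  T = 325.5 K: K = (3.274, 0.127), RR gives ψ = 0.221, H_out = 9.152 kJ/mol
  T = 324.2 K: K = (3.205, 0.125), RR gives ψ = 0.212, H_out = 8.652 kJ/mol
Linear interpolation between T = 322.9 (H_out = 8.138) and T = 324.2 (H_out = 8.652) on hF = 8.215 gives T ≈ 323.1 K, at which ψ = 0.20.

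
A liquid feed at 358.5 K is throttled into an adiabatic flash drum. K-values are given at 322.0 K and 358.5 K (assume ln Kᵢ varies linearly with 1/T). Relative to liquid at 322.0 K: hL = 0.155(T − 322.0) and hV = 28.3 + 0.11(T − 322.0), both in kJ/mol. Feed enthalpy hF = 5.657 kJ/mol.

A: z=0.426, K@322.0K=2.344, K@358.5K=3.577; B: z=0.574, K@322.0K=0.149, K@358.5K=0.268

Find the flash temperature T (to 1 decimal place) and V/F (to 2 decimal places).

Adiabatic flash: solve Rachford–Rice at each trial T, then check hF = ψ·hV(T) + (1−ψ)·hL(T).
  T = 322.0 K: K = (2.344, 0.149), RR gives ψ = 0.074, H_out = 2.080 kJ/mol
  T = 358.5 K: K = (3.577, 0.268), RR gives ψ = 0.359, H_out = 15.234 kJ/mol
  T = 340.2 K: K = (2.927, 0.203), RR gives ψ = 0.237, H_out = 9.321 kJ/mol
  T = 331.1 K: K = (2.627, 0.175), RR gives ψ = 0.163, H_out = 5.967 kJ/mol
  T = 326.6 K: K = (2.485, 0.162), RR gives ψ = 0.122, H_out = 4.130 kJ/mol
  T = 328.9 K: K = (2.557, 0.168), RR gives ψ = 0.144, H_out = 5.087 kJ/mol
Linear interpolation between T = 328.9 (H_out = 5.087) and T = 331.1 (H_out = 5.967) on hF = 5.657 gives T ≈ 330.3 K, at which ψ = 0.16.

T = 330.3 K, V/F = 0.16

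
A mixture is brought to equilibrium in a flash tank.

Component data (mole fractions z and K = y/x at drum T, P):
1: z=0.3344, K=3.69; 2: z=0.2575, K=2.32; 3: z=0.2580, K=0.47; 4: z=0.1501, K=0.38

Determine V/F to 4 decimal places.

V/F = 0.8357

Rachford–Rice: g(V/F) = Σ zᵢ(Kᵢ−1)/(1+V/F(Kᵢ−1)) = 0.
g(0) = ΣzᵢKᵢ − 1 = 1.0096 and g(1) = 1 − Σzᵢ/Kᵢ = -0.1456, so a root lies in (0, 1).
Newton iteration, V/F⁰ = 0.68:
  V/F = 0.6800: g = 0.12238, g' = -0.7765 → V/F = 0.8376
  V/F = 0.8376: g = -0.00157, g' = -0.8139 → V/F = 0.8357
Converged at V/F = 0.8357.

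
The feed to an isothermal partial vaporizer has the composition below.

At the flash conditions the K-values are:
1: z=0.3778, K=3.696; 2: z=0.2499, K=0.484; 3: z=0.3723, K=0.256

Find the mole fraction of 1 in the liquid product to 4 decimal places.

Material balance + equilibrium reduce to Σ zᵢ(Kᵢ−1)/(1+ψ(Kᵢ−1)) = 0.
g(0) = ΣzᵢKᵢ − 1 = 0.6126 and g(1) = 1 − Σzᵢ/Kᵢ = -1.0728, so a root lies in (0, 1).
Newton–Raphson from ψ = 0.5:
  ψ = 0.5000: g = -0.18106, g' = -1.1415 → ψ = 0.3414
  ψ = 0.3414: g = 0.00258, g' = -1.2129 → ψ = 0.3435
Converged at ψ = 0.3435.
Compositions from xᵢ = zᵢ/(1+ψ(Kᵢ−1)), yᵢ = Kᵢxᵢ:
  1: x = 0.1961, y = 0.7250
  2: x = 0.3037, y = 0.1470
  3: x = 0.5001, y = 0.1280

x_1 = 0.1961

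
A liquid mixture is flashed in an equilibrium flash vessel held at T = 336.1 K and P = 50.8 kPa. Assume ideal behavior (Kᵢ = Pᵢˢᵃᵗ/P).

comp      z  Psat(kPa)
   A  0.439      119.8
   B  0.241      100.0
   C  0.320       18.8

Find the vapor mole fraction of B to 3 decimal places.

y_B = 0.265

Raoult's law: Kᵢ = Pᵢˢᵃᵗ/P = Pᵢˢᵃᵗ/50.8.
  K_A = 119.8/50.8 = 2.35827, K_B = 100.0/50.8 = 1.96850, K_C = 18.8/50.8 = 0.37008
Rachford–Rice: g(ψ) = Σ zᵢ(Kᵢ−1)/(1+ψ(Kᵢ−1)) = 0.
Check two-phase: ΣzᵢKᵢ = 1.628 > 1 and Σzᵢ/Kᵢ = 1.173 > 1, so g(0) = 0.628 > 0 and g(1) = -0.173 < 0.
Newton–Raphson from ψ = 0.35:
  ψ = 0.350: g = 0.3199, g' = -0.707 → ψ = 0.802
  ψ = 0.802: g = 0.0091, g' = -0.776 → ψ = 0.814
Converged at ψ = 0.814.
Compositions from xᵢ = zᵢ/(1+ψ(Kᵢ−1)), yᵢ = Kᵢxᵢ:
  A: x = 0.208, y = 0.492
  B: x = 0.135, y = 0.265
  C: x = 0.657, y = 0.243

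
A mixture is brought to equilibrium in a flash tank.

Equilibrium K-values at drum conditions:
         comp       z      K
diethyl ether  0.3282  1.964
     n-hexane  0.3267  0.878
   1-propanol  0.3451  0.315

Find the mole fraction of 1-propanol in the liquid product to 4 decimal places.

x_1-propanol = 0.3671

Rachford–Rice: g(ψ) = Σ zᵢ(Kᵢ−1)/(1+ψ(Kᵢ−1)) = 0.
g(0) = ΣzᵢKᵢ − 1 = 0.0401 and g(1) = 1 − Σzᵢ/Kᵢ = -0.6348, so a root lies in (0, 1).
Iterate (Newton) starting at ψ = 0.42:
  ψ = 0.4200: g = -0.14868, g' = -0.4791 → ψ = 0.1097
  ψ = 0.1097: g = -0.00985, g' = -0.4438 → ψ = 0.0875
Converged at ψ = 0.0875.
Compositions from xᵢ = zᵢ/(1+ψ(Kᵢ−1)), yᵢ = Kᵢxᵢ:
  diethyl ether: x = 0.3027, y = 0.5944
  n-hexane: x = 0.3302, y = 0.2899
  1-propanol: x = 0.3671, y = 0.1156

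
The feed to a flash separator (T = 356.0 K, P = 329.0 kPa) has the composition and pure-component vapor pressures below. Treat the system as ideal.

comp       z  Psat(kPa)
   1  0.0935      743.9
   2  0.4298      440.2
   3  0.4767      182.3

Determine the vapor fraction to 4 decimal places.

Raoult's law: Kᵢ = Pᵢˢᵃᵗ/P = Pᵢˢᵃᵗ/329.0.
  K_1 = 743.9/329.0 = 2.261094, K_2 = 440.2/329.0 = 1.337994, K_3 = 182.3/329.0 = 0.554103
Let ψ = V/F and solve Σ zᵢ(Kᵢ−1)/(1+ψ(Kᵢ−1)) = 0.
Feasibility: ΣzᵢKᵢ = 1.0506, Σzᵢ/Kᵢ = 1.2229 — both > 1, two phases present.
Newton–Raphson from ψ = 0.5:
  ψ = 0.5000: g = -0.07696, g' = -0.2488 → ψ = 0.1907
  ψ = 0.1907: g = -0.00079, g' = -0.2532 → ψ = 0.1876
Converged at ψ = 0.1876.

ψ = 0.1876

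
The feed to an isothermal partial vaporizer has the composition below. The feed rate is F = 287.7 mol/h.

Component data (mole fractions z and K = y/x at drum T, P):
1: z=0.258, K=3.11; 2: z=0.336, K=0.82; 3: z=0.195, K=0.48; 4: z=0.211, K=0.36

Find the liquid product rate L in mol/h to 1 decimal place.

Rachford–Rice: g(V/F) = Σ zᵢ(Kᵢ−1)/(1+V/F(Kᵢ−1)) = 0.
Check two-phase: ΣzᵢKᵢ = 1.247 > 1 and Σzᵢ/Kᵢ = 1.485 > 1, so g(0) = 0.247 > 0 and g(1) = -0.485 < 0.
Newton–Raphson from V/F = 0.5:
  V/F = 0.500: g = -0.1372, g' = -0.568 → V/F = 0.259
  V/F = 0.259: g = 0.0098, g' = -0.687 → V/F = 0.273
Converged at V/F = 0.273.
Then V = V/F·F = 0.2730·287.7 = 78.5 mol/h and L = F − V = 209.2 mol/h.

L = 209.2 mol/h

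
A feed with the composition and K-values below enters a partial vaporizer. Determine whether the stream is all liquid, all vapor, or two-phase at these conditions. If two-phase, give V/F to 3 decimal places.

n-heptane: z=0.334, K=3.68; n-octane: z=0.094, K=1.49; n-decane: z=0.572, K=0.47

two-phase, V/F = 0.509

ΣzᵢKᵢ = 1.638; Σzᵢ/Kᵢ = 1.371.
Both exceed 1, so a two-phase solution exists.
Newton iteration, ψ⁰ = 0.32:
  ψ = 0.320: g = 0.1566, g' = -0.945 → ψ = 0.486
  ψ = 0.486: g = 0.0178, g' = -0.759 → ψ = 0.509
Converged at ψ = 0.509.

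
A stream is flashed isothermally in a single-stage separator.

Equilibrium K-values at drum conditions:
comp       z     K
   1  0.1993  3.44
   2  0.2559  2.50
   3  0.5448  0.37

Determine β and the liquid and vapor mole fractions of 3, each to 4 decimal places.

β = 0.4299, x_3 = 0.7472, y_3 = 0.2764

Rachford–Rice: g(β) = Σ zᵢ(Kᵢ−1)/(1+β(Kᵢ−1)) = 0.
Check two-phase: ΣzᵢKᵢ = 1.5269 > 1 and Σzᵢ/Kᵢ = 1.6327 > 1, so g(0) = 0.5269 > 0 and g(1) = -0.6327 < 0.
Newton–Raphson from β = 0.5:
  β = 0.5000: g = -0.06266, g' = -0.8896 → β = 0.4296
  β = 0.4296: g = 0.00030, g' = -0.9023 → β = 0.4299
Converged at β = 0.4299.
Compositions from xᵢ = zᵢ/(1+β(Kᵢ−1)), yᵢ = Kᵢxᵢ:
  1: x = 0.0973, y = 0.3346
  2: x = 0.1556, y = 0.3889
  3: x = 0.7472, y = 0.2764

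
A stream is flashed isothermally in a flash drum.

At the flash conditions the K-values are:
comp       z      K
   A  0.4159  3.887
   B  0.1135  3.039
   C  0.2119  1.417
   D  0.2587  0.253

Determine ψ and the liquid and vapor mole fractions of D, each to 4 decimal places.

ψ = 0.8275, x_D = 0.6775, y_D = 0.1714

Newton iteration, ψ⁰ = 0.5:
  ψ = 0.5000: g = 0.37064, g' = -1.0893 → ψ = 0.8403
  ψ = 0.8403: g = -0.01782, g' = -1.4210 → ψ = 0.8277
  ψ = 0.8277: g = -0.00027, g' = -1.3782 → ψ = 0.8275
Converged at ψ = 0.8275.
Compositions from xᵢ = zᵢ/(1+ψ(Kᵢ−1)), yᵢ = Kᵢxᵢ:
  A: x = 0.1227, y = 0.4770
  B: x = 0.0422, y = 0.1284
  C: x = 0.1575, y = 0.2232
  D: x = 0.6775, y = 0.1714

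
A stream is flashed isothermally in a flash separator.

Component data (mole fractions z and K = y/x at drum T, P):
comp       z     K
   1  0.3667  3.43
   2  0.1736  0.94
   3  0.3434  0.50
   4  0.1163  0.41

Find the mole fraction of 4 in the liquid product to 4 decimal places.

x_4 = 0.1801

Let β = V/F and solve Σ zᵢ(Kᵢ−1)/(1+β(Kᵢ−1)) = 0.
Feasibility: ΣzᵢKᵢ = 1.6403, Σzᵢ/Kᵢ = 1.2620 — both > 1, two phases present.
Iterate (Newton) starting at β = 0.5:
  β = 0.5000: g = 0.06529, g' = -0.6761 → β = 0.5966
  β = 0.5966: g = 0.00238, g' = -0.6323 → β = 0.6003
Converged at β = 0.6003.
Compositions from xᵢ = zᵢ/(1+β(Kᵢ−1)), yᵢ = Kᵢxᵢ:
  1: x = 0.1491, y = 0.5115
  2: x = 0.1801, y = 0.1693
  3: x = 0.4907, y = 0.2453
  4: x = 0.1801, y = 0.0738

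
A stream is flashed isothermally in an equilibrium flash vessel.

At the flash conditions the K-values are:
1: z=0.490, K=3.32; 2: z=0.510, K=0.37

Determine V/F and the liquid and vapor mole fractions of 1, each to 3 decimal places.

V/F = 0.558, x_1 = 0.214, y_1 = 0.709

Binary case is linear: z₁(K₁−1)(1+V/F(K₂−1)) + z₂(K₂−1)(1+V/F(K₁−1)) = 0
⇒ V/F = [z₁(K₁−1)+z₂(K₂−1)] / [−(K₁−1)(K₂−1)] = 0.8155/1.4616 = 0.558
Compositions from xᵢ = zᵢ/(1+V/F(Kᵢ−1)), yᵢ = Kᵢxᵢ:
  1: x = 0.214, y = 0.709
  2: x = 0.786, y = 0.291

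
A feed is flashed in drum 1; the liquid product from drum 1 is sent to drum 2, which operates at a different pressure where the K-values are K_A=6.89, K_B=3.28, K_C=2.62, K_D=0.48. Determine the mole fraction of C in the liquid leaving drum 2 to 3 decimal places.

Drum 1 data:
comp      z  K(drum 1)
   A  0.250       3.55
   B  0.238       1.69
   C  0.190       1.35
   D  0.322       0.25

Drum 1:
Iterate (Newton) starting at ψ₁ = 0.59:
  ψ₁ = 0.590: g = -0.0068, g' = -0.915 → ψ₁ = 0.583
Converged at ψ₁ = 0.583.
Drum-1 compositions:
  A: x = 0.101, y = 0.357
  B: x = 0.170, y = 0.287
  C: x = 0.158, y = 0.213
  D: x = 0.572, y = 0.143
Drum-2 feed = drum-1 liquid: z₂ = (0.1006, 0.1698, 0.1578, 0.5718).
Drum 2:
Newton iteration, ψ₂⁰ = 0.5:
  ψ₂ = 0.500: g = 0.0705, g' = -0.826 → ψ₂ = 0.585
  ψ₂ = 0.585: g = 0.0028, g' = -0.767 → ψ₂ = 0.589
Converged at ψ₂ = 0.589.
  A: x = 0.023, y = 0.155
  B: x = 0.072, y = 0.238
  C: x = 0.081, y = 0.212
  D: x = 0.824, y = 0.396

x_C (drum 2) = 0.081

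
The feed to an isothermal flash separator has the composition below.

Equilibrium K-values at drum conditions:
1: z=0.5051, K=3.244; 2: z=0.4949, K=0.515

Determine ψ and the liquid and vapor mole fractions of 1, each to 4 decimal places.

ψ = 0.8209, x_1 = 0.1777, y_1 = 0.5765

Let ψ = V/F and solve Σ zᵢ(Kᵢ−1)/(1+ψ(Kᵢ−1)) = 0.
g(0) = ΣzᵢKᵢ − 1 = 0.8934 and g(1) = 1 − Σzᵢ/Kᵢ = -0.1167, so a root lies in (0, 1).
Binary case is linear: z₁(K₁−1)(1+ψ(K₂−1)) + z₂(K₂−1)(1+ψ(K₁−1)) = 0
⇒ ψ = [z₁(K₁−1)+z₂(K₂−1)] / [−(K₁−1)(K₂−1)] = 0.89342/1.08834 = 0.8209
Compositions from xᵢ = zᵢ/(1+ψ(Kᵢ−1)), yᵢ = Kᵢxᵢ:
  1: x = 0.1777, y = 0.5765
  2: x = 0.8223, y = 0.4235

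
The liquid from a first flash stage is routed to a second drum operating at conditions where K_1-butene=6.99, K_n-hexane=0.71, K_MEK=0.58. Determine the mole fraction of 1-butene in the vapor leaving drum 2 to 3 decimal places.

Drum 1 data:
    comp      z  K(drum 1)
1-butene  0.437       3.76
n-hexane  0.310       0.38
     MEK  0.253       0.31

Drum 1:
Let ψ₁ = V/F and solve Σ zᵢ(Kᵢ−1)/(1+ψ₁(Kᵢ−1)) = 0.
g(0) = ΣzᵢKᵢ − 1 = 0.839 and g(1) = 1 − Σzᵢ/Kᵢ = -0.748, so a root lies in (0, 1).
Iterate (Newton) starting at ψ₁ = 0.36:
  ψ₁ = 0.360: g = 0.1253, g' = -1.248 → ψ₁ = 0.460
  ψ₁ = 0.460: g = 0.0064, g' = -1.138 → ψ₁ = 0.466
Converged at ψ₁ = 0.466.
Drum-1 compositions:
  1-butene: x = 0.191, y = 0.719
  n-hexane: x = 0.436, y = 0.166
  MEK: x = 0.373, y = 0.116
Drum-2 feed = drum-1 liquid: z₂ = (0.1912, 0.4359, 0.3729).
Drum 2:
Rachford–Rice: g(ψ₂) = Σ zᵢ(Kᵢ−1)/(1+ψ₂(Kᵢ−1)) = 0.
Feasibility: ΣzᵢKᵢ = 1.862, Σzᵢ/Kᵢ = 1.284 — both > 1, two phases present.
Iterate (Newton) starting at ψ₂ = 0.5:
  ψ₂ = 0.500: g = -0.0595, g' = -0.585 → ψ₂ = 0.398
  ψ₂ = 0.398: g = 0.0071, g' = -0.740 → ψ₂ = 0.408
Converged at ψ₂ = 0.408.
  1-butene: x = 0.055, y = 0.388
  n-hexane: x = 0.494, y = 0.351
  MEK: x = 0.450, y = 0.261

y_1-butene (drum 2) = 0.388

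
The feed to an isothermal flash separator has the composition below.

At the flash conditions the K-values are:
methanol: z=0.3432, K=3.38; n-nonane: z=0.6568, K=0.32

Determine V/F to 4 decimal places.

V/F = 0.2287

Material balance + equilibrium reduce to Σ zᵢ(Kᵢ−1)/(1+V/F(Kᵢ−1)) = 0.
Check two-phase: ΣzᵢKᵢ = 1.3702 > 1 and Σzᵢ/Kᵢ = 2.1540 > 1, so g(0) = 0.3702 > 0 and g(1) = -1.1540 < 0.
Binary case is linear: z₁(K₁−1)(1+V/F(K₂−1)) + z₂(K₂−1)(1+V/F(K₁−1)) = 0
⇒ V/F = [z₁(K₁−1)+z₂(K₂−1)] / [−(K₁−1)(K₂−1)] = 0.37019/1.61840 = 0.2287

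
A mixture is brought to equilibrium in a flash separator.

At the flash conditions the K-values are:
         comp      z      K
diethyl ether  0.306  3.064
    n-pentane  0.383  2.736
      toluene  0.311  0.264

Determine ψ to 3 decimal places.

Rachford–Rice: g(ψ) = Σ zᵢ(Kᵢ−1)/(1+ψ(Kᵢ−1)) = 0.
Feasibility: ΣzᵢKᵢ = 2.068, Σzᵢ/Kᵢ = 1.418 — both > 1, two phases present.
Newton iteration, ψ⁰ = 0.5:
  ψ = 0.500: g = 0.3046, g' = -1.068 → ψ = 0.785
  ψ = 0.785: g = -0.0198, g' = -1.342 → ψ = 0.770
Converged at ψ = 0.770.

ψ = 0.770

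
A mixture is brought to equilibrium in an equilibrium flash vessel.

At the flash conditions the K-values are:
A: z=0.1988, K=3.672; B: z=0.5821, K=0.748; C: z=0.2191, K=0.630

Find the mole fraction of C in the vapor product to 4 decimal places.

y_C = 0.1618

Material balance + equilibrium reduce to Σ zᵢ(Kᵢ−1)/(1+V/F(Kᵢ−1)) = 0.
Feasibility: ΣzᵢKᵢ = 1.3034, Σzᵢ/Kᵢ = 1.1801 — both > 1, two phases present.
Newton–Raphson from V/F = 0.34:
  V/F = 0.3400: g = 0.02517, g' = -0.4732 → V/F = 0.3932
  V/F = 0.3932: g = 0.00135, g' = -0.4242 → V/F = 0.3964
Converged at V/F = 0.3964.
Compositions from xᵢ = zᵢ/(1+V/F(Kᵢ−1)), yᵢ = Kᵢxᵢ:
  A: x = 0.0965, y = 0.3545
  B: x = 0.6467, y = 0.4837
  C: x = 0.2568, y = 0.1618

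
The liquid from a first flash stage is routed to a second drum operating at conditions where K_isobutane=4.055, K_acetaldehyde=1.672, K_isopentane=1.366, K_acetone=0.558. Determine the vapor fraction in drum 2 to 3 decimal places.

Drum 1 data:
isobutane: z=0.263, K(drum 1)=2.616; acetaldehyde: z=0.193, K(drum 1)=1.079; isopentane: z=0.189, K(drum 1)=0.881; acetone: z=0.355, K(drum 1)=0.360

Drum 1:
Let ψ₁ = V/F and solve Σ zᵢ(Kᵢ−1)/(1+ψ₁(Kᵢ−1)) = 0.
g(0) = ΣzᵢKᵢ − 1 = 0.191 and g(1) = 1 − Σzᵢ/Kᵢ = -0.480, so a root lies in (0, 1).
Iterate (Newton) starting at ψ₁ = 0.58:
  ψ₁ = 0.580: g = -0.1515, g' = -0.555 → ψ₁ = 0.307
  ψ₁ = 0.307: g = -0.0071, g' = -0.536 → ψ₁ = 0.294
Converged at ψ₁ = 0.294.
Drum-1 compositions:
  isobutane: x = 0.178, y = 0.467
  acetaldehyde: x = 0.189, y = 0.204
  isopentane: x = 0.196, y = 0.173
  acetone: x = 0.437, y = 0.157
Drum-2 feed = drum-1 liquid: z₂ = (0.1783, 0.1886, 0.1958, 0.4372).
Drum 2:
Rachford–Rice: g(ψ₂) = Σ zᵢ(Kᵢ−1)/(1+ψ₂(Kᵢ−1)) = 0.
Check two-phase: ΣzᵢKᵢ = 1.550 > 1 and Σzᵢ/Kᵢ = 1.084 > 1, so g(0) = 0.550 > 0 and g(1) = -0.084 < 0.
Newton–Raphson from ψ₂ = 0.5:
  ψ₂ = 0.500: g = 0.1230, g' = -0.468 → ψ₂ = 0.763
  ψ₂ = 0.763: g = 0.0119, g' = -0.398 → ψ₂ = 0.793
Converged at ψ₂ = 0.793.
  isobutane: x = 0.052, y = 0.211
  acetaldehyde: x = 0.123, y = 0.206
  isopentane: x = 0.152, y = 0.207
  acetone: x = 0.673, y = 0.376

V/F (drum 2) = 0.793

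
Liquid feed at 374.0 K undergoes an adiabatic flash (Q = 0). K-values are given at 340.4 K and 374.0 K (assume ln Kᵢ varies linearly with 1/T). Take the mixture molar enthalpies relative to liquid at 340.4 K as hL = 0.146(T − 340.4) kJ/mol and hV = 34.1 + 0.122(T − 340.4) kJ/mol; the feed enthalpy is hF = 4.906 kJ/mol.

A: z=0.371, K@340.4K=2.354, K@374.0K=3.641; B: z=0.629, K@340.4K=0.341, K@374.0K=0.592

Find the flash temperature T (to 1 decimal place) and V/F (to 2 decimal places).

T = 342.6 K, V/F = 0.13

Adiabatic flash: solve Rachford–Rice at each trial T, then check hF = ψ·hV(T) + (1−ψ)·hL(T).
  T = 340.4 K: K = (2.354, 0.341), RR gives ψ = 0.098, H_out = 3.356 kJ/mol
  T = 374.0 K: K = (3.641, 0.592), RR gives ψ = 0.671, H_out = 27.250 kJ/mol
  T = 357.2 K: K = (2.958, 0.455), RR gives ψ = 0.360, H_out = 14.572 kJ/mol
  T = 348.8 K: K = (2.646, 0.395), RR gives ψ = 0.231, H_out = 9.071 kJ/mol
  T = 344.6 K: K = (2.497, 0.367), RR gives ψ = 0.167, H_out = 6.275 kJ/mol
  T = 342.5 K: K = (2.425, 0.354), RR gives ψ = 0.133, H_out = 4.836 kJ/mol
Linear interpolation between T = 342.5 (H_out = 4.836) and T = 344.6 (H_out = 6.275) on hF = 4.906 gives T ≈ 342.6 K, at which ψ = 0.13.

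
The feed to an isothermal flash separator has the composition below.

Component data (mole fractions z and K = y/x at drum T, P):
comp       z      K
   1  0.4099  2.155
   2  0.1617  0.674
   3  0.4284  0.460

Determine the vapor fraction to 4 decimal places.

ψ = 0.3345

Material balance + equilibrium reduce to Σ zᵢ(Kᵢ−1)/(1+ψ(Kᵢ−1)) = 0.
g(0) = ΣzᵢKᵢ − 1 = 0.1894 and g(1) = 1 − Σzᵢ/Kᵢ = -0.3614, so a root lies in (0, 1).
Iterate (Newton) starting at ψ = 0.5:
  ψ = 0.5000: g = -0.07976, g' = -0.4787 → ψ = 0.3334
  ψ = 0.3334: g = 0.00055, g' = -0.4925 → ψ = 0.3345
Converged at ψ = 0.3345.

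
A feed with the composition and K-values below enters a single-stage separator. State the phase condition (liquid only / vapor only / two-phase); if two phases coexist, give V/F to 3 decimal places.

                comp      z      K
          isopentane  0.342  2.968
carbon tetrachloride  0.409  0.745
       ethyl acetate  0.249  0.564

ΣzᵢKᵢ = 1.460; Σzᵢ/Kᵢ = 1.106.
Both exceed 1, so a two-phase solution exists.
Let ψ = V/F and solve Σ zᵢ(Kᵢ−1)/(1+ψ(Kᵢ−1)) = 0.
Newton–Raphson from ψ = 0.56:
  ψ = 0.560: g = 0.0549, g' = -0.419 → ψ = 0.691
  ψ = 0.691: g = 0.0032, g' = -0.374 → ψ = 0.700
Converged at ψ = 0.700.

two-phase, V/F = 0.700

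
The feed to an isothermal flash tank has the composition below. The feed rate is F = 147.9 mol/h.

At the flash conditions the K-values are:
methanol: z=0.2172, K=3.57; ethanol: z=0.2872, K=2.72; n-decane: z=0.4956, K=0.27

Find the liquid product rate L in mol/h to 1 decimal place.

L = 81.5 mol/h

Material balance + equilibrium reduce to Σ zᵢ(Kᵢ−1)/(1+ψ(Kᵢ−1)) = 0.
g(0) = ΣzᵢKᵢ − 1 = 0.6904 and g(1) = 1 − Σzᵢ/Kᵢ = -1.0020, so a root lies in (0, 1).
Newton–Raphson from ψ = 0.46:
  ψ = 0.4600: g = -0.01311, g' = -1.1647 → ψ = 0.4487
Converged at ψ = 0.4487.
Then V = ψ·F = 0.4487·147.9 = 66.4 mol/h and L = F − V = 81.5 mol/h.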